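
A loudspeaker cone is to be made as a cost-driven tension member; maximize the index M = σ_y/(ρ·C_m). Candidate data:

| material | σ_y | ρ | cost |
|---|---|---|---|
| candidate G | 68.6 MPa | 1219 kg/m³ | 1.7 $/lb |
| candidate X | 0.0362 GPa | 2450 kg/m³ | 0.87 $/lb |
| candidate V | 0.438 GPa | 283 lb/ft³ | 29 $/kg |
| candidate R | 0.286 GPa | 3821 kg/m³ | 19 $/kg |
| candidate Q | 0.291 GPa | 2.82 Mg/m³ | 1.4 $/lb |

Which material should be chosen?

Convert each candidate to consistent units, then evaluate M:
  candidate G: σ_y = 68.60 MPa, ρ = 1219 kg/m³, cost = 3.748 $/kg
  candidate X: σ_y = 36.20 MPa, ρ = 2450 kg/m³, cost = 1.918 $/kg
  candidate V: σ_y = 438.0 MPa, ρ = 4533 kg/m³, cost = 29.00 $/kg
  candidate R: σ_y = 286.0 MPa, ρ = 3821 kg/m³, cost = 19.00 $/kg
  candidate Q: σ_y = 291.0 MPa, ρ = 2820 kg/m³, cost = 3.086 $/kg
  candidate Q: M = 33.4 kN·m per $
  candidate G: M = 15.0 kN·m per $
  candidate X: M = 7.70 kN·m per $
  candidate R: M = 3.94 kN·m per $
  candidate V: M = 3.33 kN·m per $
Candidate Q ranks first.

candidate Q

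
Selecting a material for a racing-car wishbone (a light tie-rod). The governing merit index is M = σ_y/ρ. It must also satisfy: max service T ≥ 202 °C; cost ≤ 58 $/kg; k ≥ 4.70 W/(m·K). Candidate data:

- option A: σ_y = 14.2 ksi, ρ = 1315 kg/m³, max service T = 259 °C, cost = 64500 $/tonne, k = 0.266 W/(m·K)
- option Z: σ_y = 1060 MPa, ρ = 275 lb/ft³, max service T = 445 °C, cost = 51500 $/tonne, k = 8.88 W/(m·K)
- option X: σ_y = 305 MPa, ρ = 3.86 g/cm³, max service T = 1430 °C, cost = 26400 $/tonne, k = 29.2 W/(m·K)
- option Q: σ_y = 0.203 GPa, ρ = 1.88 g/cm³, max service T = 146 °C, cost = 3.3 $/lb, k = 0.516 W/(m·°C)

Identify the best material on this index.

Screen on constraints: max service T ≥ 202 °C; cost ≤ 58 $/kg; k ≥ 4.70 W/(m·K). Survivors: option Z, option X.
Normalizing units and computing the index:
  option Z: σ_y = 1060 MPa, ρ = 4405 kg/m³
  option X: σ_y = 305.0 MPa, ρ = 3860 kg/m³
  option Z: M = 241 kN·m/kg
  option X: M = 79.0 kN·m/kg
Option Z ranks first.

option Z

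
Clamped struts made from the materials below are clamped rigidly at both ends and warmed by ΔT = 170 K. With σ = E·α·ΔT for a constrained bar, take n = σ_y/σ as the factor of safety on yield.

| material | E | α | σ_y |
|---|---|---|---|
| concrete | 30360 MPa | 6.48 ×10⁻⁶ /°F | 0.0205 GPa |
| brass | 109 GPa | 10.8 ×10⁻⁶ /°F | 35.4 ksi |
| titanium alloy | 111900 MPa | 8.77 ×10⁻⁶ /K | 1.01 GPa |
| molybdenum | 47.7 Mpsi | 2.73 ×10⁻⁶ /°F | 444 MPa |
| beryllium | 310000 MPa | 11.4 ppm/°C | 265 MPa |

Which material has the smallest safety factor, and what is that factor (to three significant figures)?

In consistent units (E in GPa, α in ×10⁻⁶/K, σ_y in MPa):
  concrete: E = 30.36, α = 11.7, σ_y = 20.50 → σ = 60.2 MPa, n = 0.341
  brass: E = 109.0, α = 19.4, σ_y = 244.1 → σ = 360 MPa, n = 0.678
  titanium alloy: E = 111.9, α = 8.77, σ_y = 1010 → σ = 167 MPa, n = 6.05
  molybdenum: E = 328.9, α = 4.91, σ_y = 444.0 → σ = 275 MPa, n = 1.62
  beryllium: E = 310.0, α = 11.4, σ_y = 265.0 → σ = 601 MPa, n = 0.441
Concrete has the lowest safety factor, n = 0.341.

concrete, n = 0.341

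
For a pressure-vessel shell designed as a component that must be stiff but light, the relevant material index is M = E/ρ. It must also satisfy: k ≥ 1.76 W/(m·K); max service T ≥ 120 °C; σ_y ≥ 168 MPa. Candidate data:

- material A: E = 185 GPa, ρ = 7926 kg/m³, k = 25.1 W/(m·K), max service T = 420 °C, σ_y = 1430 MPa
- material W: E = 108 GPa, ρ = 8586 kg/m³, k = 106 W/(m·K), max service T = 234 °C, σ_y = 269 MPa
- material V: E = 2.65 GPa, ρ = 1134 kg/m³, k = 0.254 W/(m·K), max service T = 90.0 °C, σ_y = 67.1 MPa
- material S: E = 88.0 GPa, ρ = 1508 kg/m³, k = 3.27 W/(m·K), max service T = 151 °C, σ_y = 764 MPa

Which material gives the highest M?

Screen on constraints: k ≥ 1.76 W/(m·K); max service T ≥ 120 °C; σ_y ≥ 168 MPa. Survivors: material A, material W, material S.
Per-candidate index values:
  material S: M = 58.4 MN·m/kg
  material A: M = 23.3 MN·m/kg
  material W: M = 12.6 MN·m/kg
Material S ranks first.

material S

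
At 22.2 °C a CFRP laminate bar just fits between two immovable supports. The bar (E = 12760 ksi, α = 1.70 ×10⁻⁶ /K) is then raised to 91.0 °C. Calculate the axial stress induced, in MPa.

E = 12760 ksi = 87.98 GPa.
ΔT = 68.80 K. Constrained thermal stress σ = E·α·ΔT = 87.98×10³ MPa × 1.70×10⁻⁶ × 68.80 = 10.3 MPa (compressive).

10.3 MPa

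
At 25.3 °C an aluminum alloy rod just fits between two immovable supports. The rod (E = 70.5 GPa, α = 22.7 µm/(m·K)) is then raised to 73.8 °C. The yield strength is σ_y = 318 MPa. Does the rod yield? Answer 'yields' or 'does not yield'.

ΔT = 48.50 K. Constrained thermal stress σ = E·α·ΔT = 70.50×10³ MPa × 22.7×10⁻⁶ × 48.50 = 77.6 MPa (compressive).
Compare to σ_y = 318 MPa: σ < σ_y, so it does not yield.

does not yield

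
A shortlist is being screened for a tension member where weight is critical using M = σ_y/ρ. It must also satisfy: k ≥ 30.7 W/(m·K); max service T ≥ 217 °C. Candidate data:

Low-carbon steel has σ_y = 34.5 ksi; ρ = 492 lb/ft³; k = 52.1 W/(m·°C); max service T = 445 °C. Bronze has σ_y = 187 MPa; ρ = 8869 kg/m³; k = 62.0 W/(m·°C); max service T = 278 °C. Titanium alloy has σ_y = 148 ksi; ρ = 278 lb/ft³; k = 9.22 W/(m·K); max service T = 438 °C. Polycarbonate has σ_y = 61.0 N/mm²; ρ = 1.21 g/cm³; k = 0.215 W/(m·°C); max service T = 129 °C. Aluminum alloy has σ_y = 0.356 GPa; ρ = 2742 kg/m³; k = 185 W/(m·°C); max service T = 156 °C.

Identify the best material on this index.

low-carbon steel

Screen on constraints: k ≥ 30.7 W/(m·K); max service T ≥ 217 °C. Survivors: low-carbon steel, bronze.
Convert each candidate to consistent units, then evaluate M:
  low-carbon steel: σ_y = 237.9 MPa, ρ = 7881 kg/m³
  bronze: σ_y = 187.0 MPa, ρ = 8869 kg/m³
  low-carbon steel: M = 30.2 kN·m/kg
  bronze: M = 21.1 kN·m/kg
Highest index: low-carbon steel.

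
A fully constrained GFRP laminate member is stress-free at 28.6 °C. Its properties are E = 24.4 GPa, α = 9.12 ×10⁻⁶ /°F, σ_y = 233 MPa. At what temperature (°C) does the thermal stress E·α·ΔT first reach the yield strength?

610 °C

α = 9.12×10⁻⁶/°F × 9/5 = 16.4×10⁻⁶/K.
E·α·ΔT = 233.0 MPa ⇒ ΔT = 233.0 / (24.40×10³ × 16.4×10⁻⁶) = 581.7 K.
T = 28.6 + 581.7 = 610.3 °C.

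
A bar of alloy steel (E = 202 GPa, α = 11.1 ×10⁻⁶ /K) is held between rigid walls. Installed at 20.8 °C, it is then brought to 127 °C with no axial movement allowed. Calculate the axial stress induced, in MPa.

ΔT = 106.2 K. Constrained thermal stress σ = E·α·ΔT = 202.0×10³ MPa × 11.1×10⁻⁶ × 106.2 = 238 MPa (compressive).

238 MPa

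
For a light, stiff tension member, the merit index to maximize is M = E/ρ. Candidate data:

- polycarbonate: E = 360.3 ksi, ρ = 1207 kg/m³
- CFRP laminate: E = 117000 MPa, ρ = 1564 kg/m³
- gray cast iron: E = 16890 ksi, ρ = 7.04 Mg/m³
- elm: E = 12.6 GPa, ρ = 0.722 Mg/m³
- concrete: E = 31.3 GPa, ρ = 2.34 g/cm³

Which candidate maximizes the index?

CFRP laminate

Normalizing units and computing the index:
  polycarbonate: E = 2.484 GPa, ρ = 1207 kg/m³
  CFRP laminate: E = 117.0 GPa, ρ = 1564 kg/m³
  gray cast iron: E = 116.5 GPa, ρ = 7040 kg/m³
  elm: E = 12.60 GPa, ρ = 722.0 kg/m³
  concrete: E = 31.30 GPa, ρ = 2340 kg/m³
  CFRP laminate: M = 74.8 MN·m/kg
  elm: M = 17.5 MN·m/kg
  gray cast iron: M = 16.5 MN·m/kg
  concrete: M = 13.4 MN·m/kg
  polycarbonate: M = 2.06 MN·m/kg
Highest index: CFRP laminate.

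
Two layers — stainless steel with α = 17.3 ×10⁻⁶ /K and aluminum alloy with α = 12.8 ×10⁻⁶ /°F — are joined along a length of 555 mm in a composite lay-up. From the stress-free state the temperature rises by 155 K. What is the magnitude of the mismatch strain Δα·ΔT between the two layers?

aluminum alloy: α = 12.8×10⁻⁶/°F × 9/5 = 23.0×10⁻⁶/K.
Δα = |17.3 − 23.0|×10⁻⁶/K = 5.74×10⁻⁶/K.
Mismatch strain = Δα·ΔT = 5.74×10⁻⁶ × 155.0 = 8.90×10⁻⁴.

8.90×10⁻⁴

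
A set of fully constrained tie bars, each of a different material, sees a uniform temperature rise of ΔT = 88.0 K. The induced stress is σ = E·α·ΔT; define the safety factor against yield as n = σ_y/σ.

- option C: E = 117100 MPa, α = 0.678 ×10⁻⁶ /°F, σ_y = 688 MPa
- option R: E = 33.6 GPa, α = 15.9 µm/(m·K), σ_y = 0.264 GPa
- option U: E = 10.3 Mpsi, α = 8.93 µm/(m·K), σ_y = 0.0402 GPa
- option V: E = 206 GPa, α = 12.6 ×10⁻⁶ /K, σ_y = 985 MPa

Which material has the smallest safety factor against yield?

With everything in SI (GPa, ×10⁻⁶/K, MPa):
  option C: E = 117.1, α = 1.22, σ_y = 688.0 → σ = 12.6 MPa, n = 54.7
  option R: E = 33.60, α = 15.9, σ_y = 264.0 → σ = 47.0 MPa, n = 5.62
  option U: E = 71.02, α = 8.93, σ_y = 40.20 → σ = 55.8 MPa, n = 0.720
  option V: E = 206.0, α = 12.6, σ_y = 985.0 → σ = 228 MPa, n = 4.31
The minimum is option U at n = 0.720.

option U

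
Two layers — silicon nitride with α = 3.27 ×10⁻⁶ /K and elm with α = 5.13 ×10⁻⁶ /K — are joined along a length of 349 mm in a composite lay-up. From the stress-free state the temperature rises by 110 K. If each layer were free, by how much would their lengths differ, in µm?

71.4 µm

Δα = |3.27 − 5.13|×10⁻⁶/K = 1.86×10⁻⁶/K.
ΔL_mismatch = Δα·L·ΔT = 1.86×10⁻⁶ × 349.0 mm × 110.0 K = 71.4 µm.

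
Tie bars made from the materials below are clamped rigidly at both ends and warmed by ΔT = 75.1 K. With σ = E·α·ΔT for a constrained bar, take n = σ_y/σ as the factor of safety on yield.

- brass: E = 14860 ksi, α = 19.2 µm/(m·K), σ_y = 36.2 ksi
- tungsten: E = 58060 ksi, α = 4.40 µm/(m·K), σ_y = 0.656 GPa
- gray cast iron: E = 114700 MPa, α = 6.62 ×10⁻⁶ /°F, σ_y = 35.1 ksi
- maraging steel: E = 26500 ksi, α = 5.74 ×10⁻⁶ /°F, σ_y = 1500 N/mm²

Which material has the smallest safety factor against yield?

Converting E to GPa, α to ×10⁻⁶/K, σ_y to MPa, then σ and n for each:
  brass: E = 102.5, α = 19.2, σ_y = 249.6 → σ = 148 MPa, n = 1.69
  tungsten: E = 400.3, α = 4.40, σ_y = 656.0 → σ = 132 MPa, n = 4.96
  gray cast iron: E = 114.7, α = 11.9, σ_y = 242.0 → σ = 103 MPa, n = 2.36
  maraging steel: E = 182.7, α = 10.3, σ_y = 1500 → σ = 142 MPa, n = 10.6
Smallest n: brass with n = 1.69.

brass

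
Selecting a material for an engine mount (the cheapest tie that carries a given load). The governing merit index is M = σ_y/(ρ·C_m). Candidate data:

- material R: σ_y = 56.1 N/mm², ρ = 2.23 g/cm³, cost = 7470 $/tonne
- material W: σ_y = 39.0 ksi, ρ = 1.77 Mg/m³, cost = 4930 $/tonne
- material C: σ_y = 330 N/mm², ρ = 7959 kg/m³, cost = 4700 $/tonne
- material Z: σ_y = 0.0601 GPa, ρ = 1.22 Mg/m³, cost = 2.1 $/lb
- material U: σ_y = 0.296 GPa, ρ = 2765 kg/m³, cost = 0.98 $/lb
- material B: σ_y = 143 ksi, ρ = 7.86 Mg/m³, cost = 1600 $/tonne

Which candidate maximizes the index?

material B

Convert each candidate to consistent units, then evaluate M:
  material R: σ_y = 56.10 MPa, ρ = 2230 kg/m³, cost = 7.470 $/kg
  material W: σ_y = 268.9 MPa, ρ = 1770 kg/m³, cost = 4.930 $/kg
  material C: σ_y = 330.0 MPa, ρ = 7959 kg/m³, cost = 4.700 $/kg
  material Z: σ_y = 60.10 MPa, ρ = 1220 kg/m³, cost = 4.630 $/kg
  material U: σ_y = 296.0 MPa, ρ = 2765 kg/m³, cost = 2.160 $/kg
  material B: σ_y = 986.0 MPa, ρ = 7860 kg/m³, cost = 1.600 $/kg
  material B: M = 78.4 kN·m per $
  material U: M = 49.5 kN·m per $
  material W: M = 30.8 kN·m per $
  material Z: M = 10.6 kN·m per $
  material C: M = 8.82 kN·m per $
  material R: M = 3.37 kN·m per $
The maximum is for material B.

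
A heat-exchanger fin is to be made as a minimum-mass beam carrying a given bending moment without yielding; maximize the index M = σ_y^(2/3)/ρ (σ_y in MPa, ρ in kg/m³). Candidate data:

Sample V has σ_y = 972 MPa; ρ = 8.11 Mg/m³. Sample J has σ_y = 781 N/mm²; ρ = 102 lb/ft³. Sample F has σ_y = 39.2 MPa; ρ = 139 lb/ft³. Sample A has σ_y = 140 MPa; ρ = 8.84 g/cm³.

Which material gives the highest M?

sample J

Convert each candidate to consistent units, then evaluate M:
  sample V: σ_y = 972.0 MPa, ρ = 8110 kg/m³
  sample J: σ_y = 781.0 MPa, ρ = 1634 kg/m³
  sample F: σ_y = 39.20 MPa, ρ = 2227 kg/m³
  sample A: σ_y = 140.0 MPa, ρ = 8840 kg/m³
  sample J: M = 51.9×10⁻³
  sample V: M = 12.1×10⁻³
  sample F: M = 5.18×10⁻³
  sample A: M = 3.05×10⁻³
Sample J has the largest M.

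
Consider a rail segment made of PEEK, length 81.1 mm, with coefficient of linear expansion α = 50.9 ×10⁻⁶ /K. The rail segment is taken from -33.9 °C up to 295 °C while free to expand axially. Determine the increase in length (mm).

1.36 mm

ΔT = 295 − (-33.9) = 328.9 K.
ΔL = α·L₀·ΔT = 50.9×10⁻⁶ × 81.1 mm × 328.9 K = 1.36 mm.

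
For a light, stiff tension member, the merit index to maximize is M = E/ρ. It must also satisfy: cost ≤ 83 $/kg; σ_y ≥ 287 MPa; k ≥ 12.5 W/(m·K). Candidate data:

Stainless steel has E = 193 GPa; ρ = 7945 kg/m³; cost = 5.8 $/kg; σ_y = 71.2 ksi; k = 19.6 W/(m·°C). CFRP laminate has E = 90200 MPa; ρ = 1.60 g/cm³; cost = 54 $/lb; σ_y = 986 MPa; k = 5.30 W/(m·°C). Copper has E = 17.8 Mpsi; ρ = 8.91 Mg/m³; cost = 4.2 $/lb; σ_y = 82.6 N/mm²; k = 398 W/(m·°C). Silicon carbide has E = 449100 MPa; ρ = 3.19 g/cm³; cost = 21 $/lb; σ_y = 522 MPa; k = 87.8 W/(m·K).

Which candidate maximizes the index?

silicon carbide

Screen on constraints: cost ≤ 83 $/kg; σ_y ≥ 287 MPa; k ≥ 12.5 W/(m·K). Survivors: stainless steel, silicon carbide.
Putting every candidate on a common basis:
  stainless steel: E = 193.0 GPa, ρ = 7945 kg/m³
  silicon carbide: E = 449.1 GPa, ρ = 3190 kg/m³
  silicon carbide: M = 141 MN·m/kg
  stainless steel: M = 24.3 MN·m/kg
Highest index: silicon carbide.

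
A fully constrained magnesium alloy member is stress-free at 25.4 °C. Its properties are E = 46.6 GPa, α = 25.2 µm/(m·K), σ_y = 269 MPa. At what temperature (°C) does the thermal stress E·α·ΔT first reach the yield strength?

E·α·ΔT = 269.0 MPa ⇒ ΔT = 269.0 / (46.60×10³ × 25.2×10⁻⁶) = 229.1 K.
T = 25.4 + 229.1 = 254.5 °C.

254 °C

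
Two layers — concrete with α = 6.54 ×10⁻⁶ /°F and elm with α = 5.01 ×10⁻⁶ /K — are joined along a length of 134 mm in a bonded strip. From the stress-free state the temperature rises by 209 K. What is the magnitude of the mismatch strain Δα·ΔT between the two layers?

1.41×10⁻³

concrete: α = 6.54×10⁻⁶/°F × 9/5 = 11.8×10⁻⁶/K.
Δα = |11.8 − 5.01|×10⁻⁶/K = 6.76×10⁻⁶/K.
Mismatch strain = Δα·ΔT = 6.76×10⁻⁶ × 209.0 = 1.41×10⁻³.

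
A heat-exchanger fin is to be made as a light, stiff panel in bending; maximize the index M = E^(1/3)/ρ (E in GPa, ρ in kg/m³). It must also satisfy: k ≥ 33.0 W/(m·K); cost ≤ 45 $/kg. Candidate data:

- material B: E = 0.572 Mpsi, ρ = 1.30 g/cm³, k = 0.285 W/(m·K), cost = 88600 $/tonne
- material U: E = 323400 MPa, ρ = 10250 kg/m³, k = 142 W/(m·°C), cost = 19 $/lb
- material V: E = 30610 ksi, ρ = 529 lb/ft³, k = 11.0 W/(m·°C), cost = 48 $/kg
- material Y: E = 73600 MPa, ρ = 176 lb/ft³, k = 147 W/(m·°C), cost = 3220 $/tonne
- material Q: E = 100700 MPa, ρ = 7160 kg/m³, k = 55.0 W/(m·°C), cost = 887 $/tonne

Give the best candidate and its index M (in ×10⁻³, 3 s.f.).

material Y, M = 1.49×10⁻³

Screen on constraints: k ≥ 33.0 W/(m·K); cost ≤ 45 $/kg. Survivors: material U, material Y, material Q.
Putting every candidate on a common basis:
  material U: E = 323.4 GPa, ρ = 10250 kg/m³
  material Y: E = 73.60 GPa, ρ = 2819 kg/m³
  material Q: E = 100.7 GPa, ρ = 7160 kg/m³
  material Y: M = 1.49×10⁻³
  material U: M = 0.670×10⁻³
  material Q: M = 0.650×10⁻³
The maximum is for material Y.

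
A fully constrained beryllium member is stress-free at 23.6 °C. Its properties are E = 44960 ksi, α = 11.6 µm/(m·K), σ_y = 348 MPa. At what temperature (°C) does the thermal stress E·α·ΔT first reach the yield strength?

E = 44960 ksi = 310.0 GPa.
E·α·ΔT = 348.0 MPa ⇒ ΔT = 348.0 / (310.0×10³ × 11.6×10⁻⁶) = 96.78 K.
T = 23.6 + 96.78 = 120.4 °C.

120 °C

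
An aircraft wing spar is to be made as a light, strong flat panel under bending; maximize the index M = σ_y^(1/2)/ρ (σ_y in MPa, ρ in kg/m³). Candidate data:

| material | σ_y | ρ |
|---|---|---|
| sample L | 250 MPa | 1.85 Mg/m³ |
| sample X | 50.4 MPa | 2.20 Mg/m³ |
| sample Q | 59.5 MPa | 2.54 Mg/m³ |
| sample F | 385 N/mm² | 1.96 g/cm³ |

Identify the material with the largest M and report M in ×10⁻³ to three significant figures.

sample F, M = 10.0×10⁻³

In SI units:
  sample L: σ_y = 250.0 MPa, ρ = 1850 kg/m³
  sample X: σ_y = 50.40 MPa, ρ = 2200 kg/m³
  sample Q: σ_y = 59.50 MPa, ρ = 2540 kg/m³
  sample F: σ_y = 385.0 MPa, ρ = 1960 kg/m³
  sample F: M = 10.0×10⁻³
  sample L: M = 8.55×10⁻³
  sample X: M = 3.23×10⁻³
  sample Q: M = 3.04×10⁻³
Sample F has the largest M.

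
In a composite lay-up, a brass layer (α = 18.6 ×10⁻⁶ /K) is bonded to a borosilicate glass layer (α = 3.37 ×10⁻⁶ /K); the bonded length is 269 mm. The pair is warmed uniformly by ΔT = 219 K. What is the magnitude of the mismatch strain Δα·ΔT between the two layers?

Δα = |18.6 − 3.37|×10⁻⁶/K = 15.2×10⁻⁶/K.
Mismatch strain = Δα·ΔT = 15.2×10⁻⁶ × 219.0 = 3.34×10⁻³.

3.34×10⁻³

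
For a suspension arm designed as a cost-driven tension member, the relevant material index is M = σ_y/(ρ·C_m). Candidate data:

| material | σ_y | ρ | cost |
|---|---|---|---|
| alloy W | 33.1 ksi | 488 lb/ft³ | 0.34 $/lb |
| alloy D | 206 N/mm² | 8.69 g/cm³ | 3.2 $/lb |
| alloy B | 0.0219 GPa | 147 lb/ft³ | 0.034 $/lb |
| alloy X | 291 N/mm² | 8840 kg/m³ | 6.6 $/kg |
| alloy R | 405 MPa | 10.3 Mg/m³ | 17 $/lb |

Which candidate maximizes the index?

In SI units:
  alloy W: σ_y = 228.2 MPa, ρ = 7817 kg/m³, cost = 0.7496 $/kg
  alloy D: σ_y = 206.0 MPa, ρ = 8690 kg/m³, cost = 7.055 $/kg
  alloy B: σ_y = 21.90 MPa, ρ = 2355 kg/m³, cost = 0.07496 $/kg
  alloy X: σ_y = 291.0 MPa, ρ = 8840 kg/m³, cost = 6.600 $/kg
  alloy R: σ_y = 405.0 MPa, ρ = 10300 kg/m³, cost = 37.48 $/kg
  alloy B: M = 124 kN·m per $
  alloy W: M = 38.9 kN·m per $
  alloy X: M = 4.99 kN·m per $
  alloy D: M = 3.36 kN·m per $
  alloy R: M = 1.05 kN·m per $
Alloy B ranks first.

alloy B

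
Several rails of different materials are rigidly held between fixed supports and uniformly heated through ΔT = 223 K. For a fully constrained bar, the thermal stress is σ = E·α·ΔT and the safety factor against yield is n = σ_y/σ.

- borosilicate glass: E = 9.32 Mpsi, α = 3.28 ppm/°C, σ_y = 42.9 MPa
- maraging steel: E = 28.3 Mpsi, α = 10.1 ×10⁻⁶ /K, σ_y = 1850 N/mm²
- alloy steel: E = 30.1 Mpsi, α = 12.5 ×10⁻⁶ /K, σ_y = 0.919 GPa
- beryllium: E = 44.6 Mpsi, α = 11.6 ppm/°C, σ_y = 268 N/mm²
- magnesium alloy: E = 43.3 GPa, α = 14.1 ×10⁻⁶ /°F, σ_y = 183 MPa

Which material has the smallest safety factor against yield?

With everything in SI (GPa, ×10⁻⁶/K, MPa):
  borosilicate glass: E = 64.26, α = 3.28, σ_y = 42.90 → σ = 47.0 MPa, n = 0.913
  maraging steel: E = 195.1, α = 10.1, σ_y = 1850 → σ = 439 MPa, n = 4.21
  alloy steel: E = 207.5, α = 12.5, σ_y = 919.0 → σ = 578 MPa, n = 1.59
  beryllium: E = 307.5, α = 11.6, σ_y = 268.0 → σ = 795 MPa, n = 0.337
  magnesium alloy: E = 43.30, α = 25.4, σ_y = 183.0 → σ = 245 MPa, n = 0.747
The minimum is beryllium at n = 0.337.

beryllium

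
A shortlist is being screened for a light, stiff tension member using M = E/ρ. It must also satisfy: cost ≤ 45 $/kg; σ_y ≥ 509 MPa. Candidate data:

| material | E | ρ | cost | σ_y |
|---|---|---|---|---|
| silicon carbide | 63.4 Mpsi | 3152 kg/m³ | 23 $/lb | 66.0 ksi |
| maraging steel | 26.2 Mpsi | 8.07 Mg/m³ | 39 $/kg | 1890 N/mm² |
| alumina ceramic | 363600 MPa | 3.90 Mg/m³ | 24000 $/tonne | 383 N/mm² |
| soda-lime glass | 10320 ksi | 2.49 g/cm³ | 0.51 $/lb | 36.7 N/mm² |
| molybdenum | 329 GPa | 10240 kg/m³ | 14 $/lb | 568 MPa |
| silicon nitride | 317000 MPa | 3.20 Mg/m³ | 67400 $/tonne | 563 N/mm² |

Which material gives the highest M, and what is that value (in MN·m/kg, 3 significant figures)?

molybdenum, M = 32.1 MN·m/kg

Screen on constraints: cost ≤ 45 $/kg; σ_y ≥ 509 MPa. Survivors: maraging steel, molybdenum.
Putting every candidate on a common basis:
  maraging steel: E = 180.6 GPa, ρ = 8070 kg/m³
  molybdenum: E = 329.0 GPa, ρ = 10240 kg/m³
  molybdenum: M = 32.1 MN·m/kg
  maraging steel: M = 22.4 MN·m/kg
Molybdenum ranks first.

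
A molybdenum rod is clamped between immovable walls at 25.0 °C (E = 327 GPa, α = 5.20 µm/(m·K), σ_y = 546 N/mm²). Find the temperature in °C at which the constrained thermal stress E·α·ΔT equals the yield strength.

σ_y = 546 N/mm² = 546.0 MPa.
E·α·ΔT = 546.0 MPa ⇒ ΔT = 546.0 / (327.0×10³ × 5.20×10⁻⁶) = 321.1 K.
T = 25.0 + 321.1 = 346.1 °C.

346 °C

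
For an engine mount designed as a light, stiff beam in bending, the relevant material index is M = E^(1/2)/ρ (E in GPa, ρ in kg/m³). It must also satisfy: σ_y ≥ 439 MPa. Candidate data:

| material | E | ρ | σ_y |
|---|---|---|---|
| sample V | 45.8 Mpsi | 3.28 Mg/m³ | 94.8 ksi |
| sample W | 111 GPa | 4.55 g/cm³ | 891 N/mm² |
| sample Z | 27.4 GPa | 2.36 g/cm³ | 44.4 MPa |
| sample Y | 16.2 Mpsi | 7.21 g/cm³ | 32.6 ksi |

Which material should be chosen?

Screen on constraints: σ_y ≥ 439 MPa. Survivors: sample V, sample W.
Convert each candidate to consistent units, then evaluate M:
  sample V: E = 315.8 GPa, ρ = 3280 kg/m³
  sample W: E = 111.0 GPa, ρ = 4550 kg/m³
  sample V: M = 5.42×10⁻³
  sample W: M = 2.32×10⁻³
Highest index: sample V.

sample V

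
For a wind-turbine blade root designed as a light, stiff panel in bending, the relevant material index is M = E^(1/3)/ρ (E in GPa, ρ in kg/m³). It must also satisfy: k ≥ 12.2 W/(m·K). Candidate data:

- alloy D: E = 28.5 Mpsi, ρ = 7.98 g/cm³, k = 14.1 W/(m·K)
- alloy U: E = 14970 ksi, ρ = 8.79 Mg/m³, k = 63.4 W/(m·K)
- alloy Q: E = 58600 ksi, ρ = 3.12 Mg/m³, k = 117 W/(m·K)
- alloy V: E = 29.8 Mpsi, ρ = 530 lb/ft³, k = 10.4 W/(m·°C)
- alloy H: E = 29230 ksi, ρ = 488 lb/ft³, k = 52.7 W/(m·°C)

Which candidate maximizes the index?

alloy Q

Screen on constraints: k ≥ 12.2 W/(m·K). Survivors: alloy D, alloy U, alloy Q, alloy H.
After converting to SI:
  alloy D: E = 196.5 GPa, ρ = 7980 kg/m³
  alloy U: E = 103.2 GPa, ρ = 8790 kg/m³
  alloy Q: E = 404.0 GPa, ρ = 3120 kg/m³
  alloy H: E = 201.5 GPa, ρ = 7817 kg/m³
  alloy Q: M = 2.37×10⁻³
  alloy H: M = 0.750×10⁻³
  alloy D: M = 0.729×10⁻³
  alloy U: M = 0.534×10⁻³
The maximum is for alloy Q.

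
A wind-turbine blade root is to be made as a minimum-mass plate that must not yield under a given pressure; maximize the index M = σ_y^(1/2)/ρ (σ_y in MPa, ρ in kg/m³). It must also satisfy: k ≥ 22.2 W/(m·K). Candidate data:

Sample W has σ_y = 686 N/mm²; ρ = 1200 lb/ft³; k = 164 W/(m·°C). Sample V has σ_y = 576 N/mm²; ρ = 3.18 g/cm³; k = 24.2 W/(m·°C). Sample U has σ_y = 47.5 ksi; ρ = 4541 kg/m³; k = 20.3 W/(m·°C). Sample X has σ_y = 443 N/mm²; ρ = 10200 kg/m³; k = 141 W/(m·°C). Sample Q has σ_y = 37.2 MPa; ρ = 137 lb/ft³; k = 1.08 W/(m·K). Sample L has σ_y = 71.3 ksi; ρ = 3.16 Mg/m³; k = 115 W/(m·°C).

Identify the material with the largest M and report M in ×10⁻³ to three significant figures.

Screen on constraints: k ≥ 22.2 W/(m·K). Survivors: sample W, sample V, sample X, sample L.
Normalizing units and computing the index:
  sample W: σ_y = 686.0 MPa, ρ = 19220 kg/m³
  sample V: σ_y = 576.0 MPa, ρ = 3180 kg/m³
  sample X: σ_y = 443.0 MPa, ρ = 10200 kg/m³
  sample L: σ_y = 491.6 MPa, ρ = 3160 kg/m³
  sample V: M = 7.55×10⁻³
  sample L: M = 7.02×10⁻³
  sample X: M = 2.06×10⁻³
  sample W: M = 1.36×10⁻³
Sample V ranks first.

sample V, M = 7.55×10⁻³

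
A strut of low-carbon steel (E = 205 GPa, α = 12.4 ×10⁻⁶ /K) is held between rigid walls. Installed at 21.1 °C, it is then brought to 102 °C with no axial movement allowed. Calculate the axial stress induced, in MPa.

206 MPa

ΔT = 80.90 K. Constrained thermal stress σ = E·α·ΔT = 205.0×10³ MPa × 12.4×10⁻⁶ × 80.90 = 206 MPa (compressive).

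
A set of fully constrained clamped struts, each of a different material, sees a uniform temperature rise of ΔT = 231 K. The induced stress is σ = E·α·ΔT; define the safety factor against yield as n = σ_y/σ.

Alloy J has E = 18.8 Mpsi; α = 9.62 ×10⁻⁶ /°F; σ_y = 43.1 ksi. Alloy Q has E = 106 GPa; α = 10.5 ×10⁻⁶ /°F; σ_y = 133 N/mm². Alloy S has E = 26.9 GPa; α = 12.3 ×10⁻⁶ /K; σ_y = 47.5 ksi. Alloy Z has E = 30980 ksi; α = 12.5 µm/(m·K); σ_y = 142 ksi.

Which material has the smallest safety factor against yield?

alloy Q

With everything in SI (GPa, ×10⁻⁶/K, MPa):
  alloy J: E = 129.6, α = 17.3, σ_y = 297.2 → σ = 518 MPa, n = 0.573
  alloy Q: E = 106.0, α = 18.9, σ_y = 133.0 → σ = 463 MPa, n = 0.287
  alloy S: E = 26.90, α = 12.3, σ_y = 327.5 → σ = 76.4 MPa, n = 4.28
  alloy Z: E = 213.6, α = 12.5, σ_y = 979.1 → σ = 617 MPa, n = 1.59
Alloy Q has the lowest safety factor, n = 0.287.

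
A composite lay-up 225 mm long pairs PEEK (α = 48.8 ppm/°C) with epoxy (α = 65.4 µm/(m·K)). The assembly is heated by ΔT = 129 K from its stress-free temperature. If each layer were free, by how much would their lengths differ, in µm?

482 µm

Δα = |48.8 − 65.4|×10⁻⁶/K = 16.6×10⁻⁶/K.
ΔL_mismatch = Δα·L·ΔT = 16.6×10⁻⁶ × 225.0 mm × 129.0 K = 482 µm.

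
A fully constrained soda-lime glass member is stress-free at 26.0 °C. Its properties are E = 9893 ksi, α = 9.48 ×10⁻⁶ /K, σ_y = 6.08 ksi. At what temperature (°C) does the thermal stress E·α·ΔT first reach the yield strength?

90.8 °C

E = 9893 ksi = 68.21 GPa.
σ_y = 6.08 ksi = 41.92 MPa.
E·α·ΔT = 41.92 MPa ⇒ ΔT = 41.92 / (68.21×10³ × 9.48×10⁻⁶) = 64.83 K.
T = 26.0 + 64.83 = 90.83 °C.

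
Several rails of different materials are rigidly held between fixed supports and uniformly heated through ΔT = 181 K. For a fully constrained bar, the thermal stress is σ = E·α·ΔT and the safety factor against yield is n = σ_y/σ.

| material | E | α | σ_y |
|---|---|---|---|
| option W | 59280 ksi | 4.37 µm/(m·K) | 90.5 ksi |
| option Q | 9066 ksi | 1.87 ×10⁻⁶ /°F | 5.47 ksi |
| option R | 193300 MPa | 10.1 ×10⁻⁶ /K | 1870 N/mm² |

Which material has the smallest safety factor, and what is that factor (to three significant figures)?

Converting E to GPa, α to ×10⁻⁶/K, σ_y to MPa, then σ and n for each:
  option W: E = 408.7, α = 4.37, σ_y = 624.0 → σ = 323 MPa, n = 1.93
  option Q: E = 62.51, α = 3.37, σ_y = 37.71 → σ = 38.1 MPa, n = 0.990
  option R: E = 193.3, α = 10.1, σ_y = 1870 → σ = 353 MPa, n = 5.29
The minimum is option Q at n = 0.990.

option Q, n = 0.990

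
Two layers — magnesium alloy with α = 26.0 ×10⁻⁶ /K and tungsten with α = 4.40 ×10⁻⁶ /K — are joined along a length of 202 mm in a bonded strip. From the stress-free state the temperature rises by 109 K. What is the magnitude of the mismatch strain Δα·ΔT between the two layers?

2.35×10⁻³

Δα = |26.0 − 4.40|×10⁻⁶/K = 21.6×10⁻⁶/K.
Mismatch strain = Δα·ΔT = 21.6×10⁻⁶ × 109.0 = 2.35×10⁻³.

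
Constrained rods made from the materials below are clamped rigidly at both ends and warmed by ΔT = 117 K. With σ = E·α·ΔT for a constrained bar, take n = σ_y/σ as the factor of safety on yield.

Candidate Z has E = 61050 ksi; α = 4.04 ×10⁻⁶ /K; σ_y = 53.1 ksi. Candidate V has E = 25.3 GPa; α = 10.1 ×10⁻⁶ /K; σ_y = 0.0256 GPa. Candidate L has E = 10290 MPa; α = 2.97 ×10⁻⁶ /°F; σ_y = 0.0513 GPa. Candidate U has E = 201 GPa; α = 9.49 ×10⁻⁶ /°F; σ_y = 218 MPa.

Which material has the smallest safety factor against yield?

In consistent units (E in GPa, α in ×10⁻⁶/K, σ_y in MPa):
  candidate Z: E = 420.9, α = 4.04, σ_y = 366.1 → σ = 199 MPa, n = 1.84
  candidate V: E = 25.30, α = 10.1, σ_y = 25.60 → σ = 29.9 MPa, n = 0.856
  candidate L: E = 10.29, α = 5.35, σ_y = 51.30 → σ = 6.44 MPa, n = 7.97
  candidate U: E = 201.0, α = 17.1, σ_y = 218.0 → σ = 402 MPa, n = 0.543
Smallest n: candidate U with n = 0.543.

candidate U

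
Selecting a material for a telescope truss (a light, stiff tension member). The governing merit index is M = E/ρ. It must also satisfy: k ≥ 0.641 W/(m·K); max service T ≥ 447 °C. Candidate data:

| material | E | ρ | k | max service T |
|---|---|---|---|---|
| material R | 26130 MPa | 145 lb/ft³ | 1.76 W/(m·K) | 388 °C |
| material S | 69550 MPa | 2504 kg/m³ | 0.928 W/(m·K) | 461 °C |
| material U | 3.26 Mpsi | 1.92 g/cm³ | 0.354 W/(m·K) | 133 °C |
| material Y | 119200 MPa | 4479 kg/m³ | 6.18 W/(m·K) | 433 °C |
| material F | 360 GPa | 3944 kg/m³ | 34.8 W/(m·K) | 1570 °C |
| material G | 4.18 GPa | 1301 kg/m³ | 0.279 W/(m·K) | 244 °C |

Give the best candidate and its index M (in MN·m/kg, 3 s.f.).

material F, M = 91.3 MN·m/kg

Screen on constraints: k ≥ 0.641 W/(m·K); max service T ≥ 447 °C. Survivors: material S, material F.
In SI units:
  material S: E = 69.55 GPa, ρ = 2504 kg/m³
  material F: E = 360.0 GPa, ρ = 3944 kg/m³
  material F: M = 91.3 MN·m/kg
  material S: M = 27.8 MN·m/kg
Material F has the largest M.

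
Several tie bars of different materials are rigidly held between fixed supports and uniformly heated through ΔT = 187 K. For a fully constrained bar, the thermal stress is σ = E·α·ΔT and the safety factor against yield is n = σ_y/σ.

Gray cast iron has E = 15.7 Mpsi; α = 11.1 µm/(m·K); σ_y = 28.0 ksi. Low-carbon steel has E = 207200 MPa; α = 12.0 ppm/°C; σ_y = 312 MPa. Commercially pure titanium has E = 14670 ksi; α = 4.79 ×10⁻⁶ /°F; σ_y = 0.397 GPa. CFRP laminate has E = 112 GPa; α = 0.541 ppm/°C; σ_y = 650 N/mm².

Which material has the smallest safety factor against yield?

Per material, after unit conversion:
  gray cast iron: E = 108.2, α = 11.1, σ_y = 193.1 → σ = 225 MPa, n = 0.859
  low-carbon steel: E = 207.2, α = 12.0, σ_y = 312.0 → σ = 465 MPa, n = 0.671
  commercially pure titanium: E = 101.1, α = 8.62, σ_y = 397.0 → σ = 163 MPa, n = 2.43
  CFRP laminate: E = 112.0, α = 0.541, σ_y = 650.0 → σ = 11.3 MPa, n = 57.4
Low-carbon steel has the lowest safety factor, n = 0.671.

low-carbon steel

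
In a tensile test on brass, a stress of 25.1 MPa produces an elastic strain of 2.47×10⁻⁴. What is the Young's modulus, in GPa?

E = σ/ε = 25.1 MPa / 2.47×10⁻⁴ = 101600 MPa = 102 GPa.

102 GPa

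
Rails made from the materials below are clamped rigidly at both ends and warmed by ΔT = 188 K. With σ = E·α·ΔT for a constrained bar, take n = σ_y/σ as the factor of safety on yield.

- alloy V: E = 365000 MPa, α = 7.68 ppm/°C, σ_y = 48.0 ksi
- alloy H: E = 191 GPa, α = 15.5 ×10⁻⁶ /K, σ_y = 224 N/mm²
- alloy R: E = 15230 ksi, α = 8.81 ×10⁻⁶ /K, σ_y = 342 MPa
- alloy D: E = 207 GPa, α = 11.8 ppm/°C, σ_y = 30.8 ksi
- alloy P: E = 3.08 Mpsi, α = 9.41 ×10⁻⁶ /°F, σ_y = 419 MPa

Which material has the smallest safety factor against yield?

alloy H

With everything in SI (GPa, ×10⁻⁶/K, MPa):
  alloy V: E = 365.0, α = 7.68, σ_y = 330.9 → σ = 527 MPa, n = 0.628
  alloy H: E = 191.0, α = 15.5, σ_y = 224.0 → σ = 557 MPa, n = 0.402
  alloy R: E = 105.0, α = 8.81, σ_y = 342.0 → σ = 174 MPa, n = 1.97
  alloy D: E = 207.0, α = 11.8, σ_y = 212.4 → σ = 459 MPa, n = 0.462
  alloy P: E = 21.24, α = 16.9, σ_y = 419.0 → σ = 67.6 MPa, n = 6.20
Smallest n: alloy H with n = 0.402.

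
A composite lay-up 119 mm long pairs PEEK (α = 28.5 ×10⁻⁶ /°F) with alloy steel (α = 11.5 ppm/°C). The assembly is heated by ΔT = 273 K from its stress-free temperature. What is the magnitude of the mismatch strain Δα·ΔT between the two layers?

PEEK: α = 28.5×10⁻⁶/°F × 9/5 = 51.3×10⁻⁶/K.
Δα = |51.3 − 11.5|×10⁻⁶/K = 39.8×10⁻⁶/K.
Mismatch strain = Δα·ΔT = 39.8×10⁻⁶ × 273.0 = 0.0109.

0.0109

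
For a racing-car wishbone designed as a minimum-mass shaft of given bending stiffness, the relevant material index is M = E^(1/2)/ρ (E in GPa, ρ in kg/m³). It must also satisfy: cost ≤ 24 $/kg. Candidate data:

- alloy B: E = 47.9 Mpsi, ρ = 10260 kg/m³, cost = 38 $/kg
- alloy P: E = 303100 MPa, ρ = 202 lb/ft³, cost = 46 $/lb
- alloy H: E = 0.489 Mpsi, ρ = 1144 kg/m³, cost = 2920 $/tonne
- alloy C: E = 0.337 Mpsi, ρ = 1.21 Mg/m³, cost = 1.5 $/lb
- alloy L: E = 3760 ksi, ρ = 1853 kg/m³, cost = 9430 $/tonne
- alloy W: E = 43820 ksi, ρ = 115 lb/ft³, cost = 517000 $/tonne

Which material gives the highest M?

Screen on constraints: cost ≤ 24 $/kg. Survivors: alloy H, alloy C, alloy L.
Normalizing units and computing the index:
  alloy H: E = 3.372 GPa, ρ = 1144 kg/m³
  alloy C: E = 2.324 GPa, ρ = 1210 kg/m³
  alloy L: E = 25.92 GPa, ρ = 1853 kg/m³
  alloy L: M = 2.75×10⁻³
  alloy H: M = 1.61×10⁻³
  alloy C: M = 1.26×10⁻³
Alloy L has the largest M.

alloy L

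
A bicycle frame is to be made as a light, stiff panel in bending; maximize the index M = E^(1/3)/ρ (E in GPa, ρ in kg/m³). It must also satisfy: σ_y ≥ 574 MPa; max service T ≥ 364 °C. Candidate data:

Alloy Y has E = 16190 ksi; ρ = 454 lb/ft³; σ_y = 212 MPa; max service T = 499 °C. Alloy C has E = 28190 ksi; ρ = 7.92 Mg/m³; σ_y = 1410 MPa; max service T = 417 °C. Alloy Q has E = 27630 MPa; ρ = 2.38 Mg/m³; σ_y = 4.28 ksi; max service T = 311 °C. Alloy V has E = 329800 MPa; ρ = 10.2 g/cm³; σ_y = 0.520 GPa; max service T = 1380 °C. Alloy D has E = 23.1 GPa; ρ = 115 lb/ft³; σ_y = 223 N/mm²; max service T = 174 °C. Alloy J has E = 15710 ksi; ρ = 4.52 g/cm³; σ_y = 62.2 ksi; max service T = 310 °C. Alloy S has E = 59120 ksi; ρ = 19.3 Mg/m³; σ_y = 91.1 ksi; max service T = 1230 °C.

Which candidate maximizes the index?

Screen on constraints: σ_y ≥ 574 MPa; max service T ≥ 364 °C. Survivors: alloy C, alloy S.
Putting every candidate on a common basis:
  alloy C: E = 194.4 GPa, ρ = 7920 kg/m³
  alloy S: E = 407.6 GPa, ρ = 19300 kg/m³
  alloy C: M = 0.731×10⁻³
  alloy S: M = 0.384×10⁻³
Alloy C has the largest M.

alloy C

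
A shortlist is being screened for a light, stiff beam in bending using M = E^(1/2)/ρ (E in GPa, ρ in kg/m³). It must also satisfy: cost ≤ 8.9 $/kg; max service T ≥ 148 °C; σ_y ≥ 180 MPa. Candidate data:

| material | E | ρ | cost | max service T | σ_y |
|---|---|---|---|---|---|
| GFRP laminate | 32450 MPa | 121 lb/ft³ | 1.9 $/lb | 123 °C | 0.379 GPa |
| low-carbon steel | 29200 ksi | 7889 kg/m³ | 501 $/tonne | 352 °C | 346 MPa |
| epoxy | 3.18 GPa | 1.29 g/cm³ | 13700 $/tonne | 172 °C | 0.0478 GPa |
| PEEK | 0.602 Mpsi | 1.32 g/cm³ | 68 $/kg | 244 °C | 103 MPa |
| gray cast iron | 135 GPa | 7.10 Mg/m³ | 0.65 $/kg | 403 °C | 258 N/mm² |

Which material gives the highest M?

low-carbon steel

Screen on constraints: cost ≤ 8.9 $/kg; max service T ≥ 148 °C; σ_y ≥ 180 MPa. Survivors: low-carbon steel, gray cast iron.
Convert each candidate to consistent units, then evaluate M:
  low-carbon steel: E = 201.3 GPa, ρ = 7889 kg/m³
  gray cast iron: E = 135.0 GPa, ρ = 7100 kg/m³
  low-carbon steel: M = 1.80×10⁻³
  gray cast iron: M = 1.64×10⁻³
Highest index: low-carbon steel.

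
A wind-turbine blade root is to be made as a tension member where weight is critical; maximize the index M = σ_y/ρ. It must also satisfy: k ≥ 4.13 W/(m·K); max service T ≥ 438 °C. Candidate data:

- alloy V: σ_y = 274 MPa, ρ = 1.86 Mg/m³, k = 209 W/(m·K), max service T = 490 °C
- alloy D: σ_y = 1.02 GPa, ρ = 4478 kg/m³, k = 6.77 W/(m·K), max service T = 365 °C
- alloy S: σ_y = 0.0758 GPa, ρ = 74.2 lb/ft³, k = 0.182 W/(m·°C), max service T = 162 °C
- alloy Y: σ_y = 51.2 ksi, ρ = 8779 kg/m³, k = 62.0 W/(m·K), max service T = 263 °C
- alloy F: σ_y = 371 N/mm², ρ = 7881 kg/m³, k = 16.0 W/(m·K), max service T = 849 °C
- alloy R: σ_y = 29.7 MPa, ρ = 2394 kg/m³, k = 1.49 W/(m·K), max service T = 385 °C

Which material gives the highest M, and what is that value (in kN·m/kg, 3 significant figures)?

Screen on constraints: k ≥ 4.13 W/(m·K); max service T ≥ 438 °C. Survivors: alloy V, alloy F.
Convert each candidate to consistent units, then evaluate M:
  alloy V: σ_y = 274.0 MPa, ρ = 1860 kg/m³
  alloy F: σ_y = 371.0 MPa, ρ = 7881 kg/m³
  alloy V: M = 147 kN·m/kg
  alloy F: M = 47.1 kN·m/kg
Alloy V ranks first.

alloy V, M = 147 kN·m/kg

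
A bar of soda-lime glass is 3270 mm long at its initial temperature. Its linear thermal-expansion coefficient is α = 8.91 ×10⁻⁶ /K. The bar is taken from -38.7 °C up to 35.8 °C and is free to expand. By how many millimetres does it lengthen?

2.17 mm

ΔT = 35.8 − (-38.7) = 74.50 K.
ΔL = α·L₀·ΔT = 8.91×10⁻⁶ × 3270 mm × 74.50 K = 2.17 mm.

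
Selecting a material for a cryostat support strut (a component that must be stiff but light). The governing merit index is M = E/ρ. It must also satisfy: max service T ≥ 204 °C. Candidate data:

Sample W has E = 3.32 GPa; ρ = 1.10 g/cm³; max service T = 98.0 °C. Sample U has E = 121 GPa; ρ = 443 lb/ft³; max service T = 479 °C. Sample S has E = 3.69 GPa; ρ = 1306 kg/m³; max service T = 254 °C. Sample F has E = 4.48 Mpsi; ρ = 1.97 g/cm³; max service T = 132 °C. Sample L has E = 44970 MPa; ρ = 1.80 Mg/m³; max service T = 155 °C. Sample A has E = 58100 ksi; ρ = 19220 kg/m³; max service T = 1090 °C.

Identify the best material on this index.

sample A

Screen on constraints: max service T ≥ 204 °C. Survivors: sample U, sample S, sample A.
Convert each candidate to consistent units, then evaluate M:
  sample U: E = 121.0 GPa, ρ = 7096 kg/m³
  sample S: E = 3.690 GPa, ρ = 1306 kg/m³
  sample A: E = 400.6 GPa, ρ = 19220 kg/m³
  sample A: M = 20.8 MN·m/kg
  sample U: M = 17.1 MN·m/kg
  sample S: M = 2.83 MN·m/kg
Sample A has the largest M.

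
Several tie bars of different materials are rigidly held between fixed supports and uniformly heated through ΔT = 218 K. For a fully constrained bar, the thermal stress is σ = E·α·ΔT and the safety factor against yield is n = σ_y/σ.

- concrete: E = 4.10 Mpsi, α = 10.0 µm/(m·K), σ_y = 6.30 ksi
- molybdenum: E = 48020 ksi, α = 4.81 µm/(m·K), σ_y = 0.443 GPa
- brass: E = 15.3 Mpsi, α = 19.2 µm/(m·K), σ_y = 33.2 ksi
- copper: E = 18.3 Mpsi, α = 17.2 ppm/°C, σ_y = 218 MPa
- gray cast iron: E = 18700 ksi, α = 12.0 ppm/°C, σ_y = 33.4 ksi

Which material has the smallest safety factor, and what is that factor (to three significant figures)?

Converting E to GPa, α to ×10⁻⁶/K, σ_y to MPa, then σ and n for each:
  concrete: E = 28.27, α = 10.0, σ_y = 43.44 → σ = 61.6 MPa, n = 0.705
  molybdenum: E = 331.1, α = 4.81, σ_y = 443.0 → σ = 347 MPa, n = 1.28
  brass: E = 105.5, α = 19.2, σ_y = 228.9 → σ = 442 MPa, n = 0.518
  copper: E = 126.2, α = 17.2, σ_y = 218.0 → σ = 473 MPa, n = 0.461
  gray cast iron: E = 128.9, α = 12.0, σ_y = 230.3 → σ = 337 MPa, n = 0.683
Copper has the lowest safety factor, n = 0.461.

copper, n = 0.461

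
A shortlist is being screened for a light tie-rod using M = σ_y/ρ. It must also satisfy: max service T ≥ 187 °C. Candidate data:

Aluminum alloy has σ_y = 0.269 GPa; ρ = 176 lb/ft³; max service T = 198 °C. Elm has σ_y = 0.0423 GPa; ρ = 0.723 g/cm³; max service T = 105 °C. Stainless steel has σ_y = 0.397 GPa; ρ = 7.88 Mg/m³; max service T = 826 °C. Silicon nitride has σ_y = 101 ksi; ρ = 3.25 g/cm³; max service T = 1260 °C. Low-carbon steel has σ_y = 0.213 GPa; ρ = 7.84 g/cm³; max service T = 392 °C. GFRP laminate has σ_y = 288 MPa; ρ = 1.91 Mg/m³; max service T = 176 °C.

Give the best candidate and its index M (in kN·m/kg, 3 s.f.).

silicon nitride, M = 214 kN·m/kg

Screen on constraints: max service T ≥ 187 °C. Survivors: aluminum alloy, stainless steel, silicon nitride, low-carbon steel.
In SI units:
  aluminum alloy: σ_y = 269.0 MPa, ρ = 2819 kg/m³
  stainless steel: σ_y = 397.0 MPa, ρ = 7880 kg/m³
  silicon nitride: σ_y = 696.4 MPa, ρ = 3250 kg/m³
  low-carbon steel: σ_y = 213.0 MPa, ρ = 7840 kg/m³
  silicon nitride: M = 214 kN·m/kg
  aluminum alloy: M = 95.4 kN·m/kg
  stainless steel: M = 50.4 kN·m/kg
  low-carbon steel: M = 27.2 kN·m/kg
Highest index: silicon nitride.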